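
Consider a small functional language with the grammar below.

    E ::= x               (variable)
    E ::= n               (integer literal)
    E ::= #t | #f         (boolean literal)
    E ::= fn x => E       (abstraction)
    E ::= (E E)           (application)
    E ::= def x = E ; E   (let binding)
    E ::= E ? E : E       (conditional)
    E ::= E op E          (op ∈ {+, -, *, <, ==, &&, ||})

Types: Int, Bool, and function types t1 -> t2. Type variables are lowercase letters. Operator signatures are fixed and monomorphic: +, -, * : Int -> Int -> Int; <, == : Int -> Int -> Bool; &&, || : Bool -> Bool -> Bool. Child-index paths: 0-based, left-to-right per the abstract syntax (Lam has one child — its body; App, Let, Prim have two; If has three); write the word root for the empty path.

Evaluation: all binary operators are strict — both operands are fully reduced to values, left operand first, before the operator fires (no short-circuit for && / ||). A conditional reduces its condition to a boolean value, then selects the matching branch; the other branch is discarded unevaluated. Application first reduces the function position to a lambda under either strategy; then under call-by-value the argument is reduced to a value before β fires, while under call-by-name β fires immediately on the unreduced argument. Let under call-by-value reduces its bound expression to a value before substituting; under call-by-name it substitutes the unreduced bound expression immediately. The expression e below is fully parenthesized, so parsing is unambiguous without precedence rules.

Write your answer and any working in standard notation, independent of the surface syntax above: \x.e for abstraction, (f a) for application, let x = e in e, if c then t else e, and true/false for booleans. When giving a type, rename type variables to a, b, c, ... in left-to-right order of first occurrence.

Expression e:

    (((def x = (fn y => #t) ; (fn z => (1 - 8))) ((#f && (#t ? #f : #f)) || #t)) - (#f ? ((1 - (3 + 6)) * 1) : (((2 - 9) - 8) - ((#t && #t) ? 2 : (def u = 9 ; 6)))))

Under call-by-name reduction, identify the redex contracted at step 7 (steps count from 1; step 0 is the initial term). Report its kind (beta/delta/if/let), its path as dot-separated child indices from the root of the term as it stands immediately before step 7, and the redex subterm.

Answer: delta at 1.1.0 : (true && true)

Trace:
step 0: (((let x = (\y.true) in (\z.(1 - 8))) ((false && (if true then false else false)) || true)) - (if false then ((1 - (3 + 6)) * 1) else (((2 - 9) - 8) - (if (true && true) then 2 else (let u = 9 in 6)))))
step 1: [let@0.0] (((\z.(1 - 8)) ((false && (if true then false else false)) || true)) - (if false then ((1 - (3 + 6)) * 1) else (((2 - 9) - 8) - (if (true && true) then 2 else (let u = 9 in 6)))))
step 2: [beta@0] ((1 - 8) - (if false then ((1 - (3 + 6)) * 1) else (((2 - 9) - 8) - (if (true && true) then 2 else (let u = 9 in 6)))))
step 3: [delta@0] (-7 - (if false then ((1 - (3 + 6)) * 1) else (((2 - 9) - 8) - (if (true && true) then 2 else (let u = 9 in 6)))))
step 4: [if@1] (-7 - (((2 - 9) - 8) - (if (true && true) then 2 else (let u = 9 in 6))))
step 5: [delta@1.0.0] (-7 - ((-7 - 8) - (if (true && true) then 2 else (let u = 9 in 6))))
step 6: [delta@1.0] (-7 - (-15 - (if (true && true) then 2 else (let u = 9 in 6))))
step 7: [delta@1.1.0] (-7 - (-15 - (if true then 2 else (let u = 9 in 6))))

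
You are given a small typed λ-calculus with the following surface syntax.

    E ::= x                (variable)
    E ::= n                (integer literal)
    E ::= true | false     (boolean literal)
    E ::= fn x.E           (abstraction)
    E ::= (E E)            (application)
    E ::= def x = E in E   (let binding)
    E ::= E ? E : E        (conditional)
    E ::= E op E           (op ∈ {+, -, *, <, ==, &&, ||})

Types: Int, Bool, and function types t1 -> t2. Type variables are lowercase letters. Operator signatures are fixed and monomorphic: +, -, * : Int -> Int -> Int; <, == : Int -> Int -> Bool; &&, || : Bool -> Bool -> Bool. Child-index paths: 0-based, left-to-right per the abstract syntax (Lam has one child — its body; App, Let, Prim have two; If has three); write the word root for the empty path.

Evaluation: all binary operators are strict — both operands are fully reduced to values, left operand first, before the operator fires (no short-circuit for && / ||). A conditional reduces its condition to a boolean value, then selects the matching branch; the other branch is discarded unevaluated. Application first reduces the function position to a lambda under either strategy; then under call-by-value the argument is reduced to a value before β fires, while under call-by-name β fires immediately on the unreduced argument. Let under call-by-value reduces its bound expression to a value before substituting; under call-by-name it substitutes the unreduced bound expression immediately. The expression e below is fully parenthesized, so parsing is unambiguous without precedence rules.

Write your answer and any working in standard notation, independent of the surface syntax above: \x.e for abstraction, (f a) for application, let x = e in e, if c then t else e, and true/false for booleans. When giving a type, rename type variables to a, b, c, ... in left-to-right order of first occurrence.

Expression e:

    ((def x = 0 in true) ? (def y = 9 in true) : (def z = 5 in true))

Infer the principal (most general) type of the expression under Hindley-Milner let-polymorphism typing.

Trace:
let x : Int
  unify Bool ~ Bool
let y : Int
let z : Int
  unify Bool ~ Bool

Answer: Bool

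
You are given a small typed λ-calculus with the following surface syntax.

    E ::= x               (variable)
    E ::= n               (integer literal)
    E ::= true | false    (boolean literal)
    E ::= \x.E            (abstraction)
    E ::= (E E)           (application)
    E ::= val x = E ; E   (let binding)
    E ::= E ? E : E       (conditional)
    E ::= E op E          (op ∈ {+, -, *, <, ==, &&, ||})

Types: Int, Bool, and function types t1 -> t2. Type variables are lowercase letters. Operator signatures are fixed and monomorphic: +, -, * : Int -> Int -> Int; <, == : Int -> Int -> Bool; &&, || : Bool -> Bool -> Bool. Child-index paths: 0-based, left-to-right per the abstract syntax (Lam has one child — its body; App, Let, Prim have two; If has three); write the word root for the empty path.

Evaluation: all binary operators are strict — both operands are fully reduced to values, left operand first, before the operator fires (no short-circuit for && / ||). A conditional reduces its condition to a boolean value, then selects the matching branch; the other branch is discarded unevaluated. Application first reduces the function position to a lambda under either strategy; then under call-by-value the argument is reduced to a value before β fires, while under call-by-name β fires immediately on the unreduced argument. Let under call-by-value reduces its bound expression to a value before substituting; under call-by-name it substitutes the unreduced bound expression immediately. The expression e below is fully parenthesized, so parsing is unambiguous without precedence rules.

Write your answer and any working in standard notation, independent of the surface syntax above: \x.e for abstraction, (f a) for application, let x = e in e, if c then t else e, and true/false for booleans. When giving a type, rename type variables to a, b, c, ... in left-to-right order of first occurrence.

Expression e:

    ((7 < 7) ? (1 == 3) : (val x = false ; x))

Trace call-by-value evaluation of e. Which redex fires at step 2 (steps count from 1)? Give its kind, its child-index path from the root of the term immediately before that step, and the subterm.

Answer: if at root : (if false then (1 == 3) else (let x = false in x))

Trace:
step 0: (if (7 < 7) then (1 == 3) else (let x = false in x))
step 1: [delta@0] (if false then (1 == 3) else (let x = false in x))
step 2: [if@root] (let x = false in x)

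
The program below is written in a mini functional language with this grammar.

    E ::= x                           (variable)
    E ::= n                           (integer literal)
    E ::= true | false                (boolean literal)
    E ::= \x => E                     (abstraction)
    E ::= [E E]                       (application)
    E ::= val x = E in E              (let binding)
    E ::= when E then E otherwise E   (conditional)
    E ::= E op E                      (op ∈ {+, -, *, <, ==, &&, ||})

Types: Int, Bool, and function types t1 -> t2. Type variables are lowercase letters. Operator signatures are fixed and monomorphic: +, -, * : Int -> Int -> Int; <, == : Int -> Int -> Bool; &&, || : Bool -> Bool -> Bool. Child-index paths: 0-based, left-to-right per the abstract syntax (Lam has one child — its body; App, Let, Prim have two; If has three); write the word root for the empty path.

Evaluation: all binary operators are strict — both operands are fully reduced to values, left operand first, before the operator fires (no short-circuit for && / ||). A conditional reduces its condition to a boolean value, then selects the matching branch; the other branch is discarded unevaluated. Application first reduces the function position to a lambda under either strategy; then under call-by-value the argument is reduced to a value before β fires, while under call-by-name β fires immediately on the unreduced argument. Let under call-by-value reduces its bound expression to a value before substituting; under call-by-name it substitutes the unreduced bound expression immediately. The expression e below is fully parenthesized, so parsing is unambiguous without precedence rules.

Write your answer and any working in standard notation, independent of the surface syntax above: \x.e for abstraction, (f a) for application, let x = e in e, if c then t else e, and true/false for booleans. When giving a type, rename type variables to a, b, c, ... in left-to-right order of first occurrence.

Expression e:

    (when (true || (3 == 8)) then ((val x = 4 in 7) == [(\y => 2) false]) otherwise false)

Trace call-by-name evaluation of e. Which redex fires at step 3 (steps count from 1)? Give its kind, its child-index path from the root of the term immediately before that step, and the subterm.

Answer: if at root : (if true then ((let x = 4 in 7) == ((\y.2) false)) else false)

Derivation:
step 0: (if (true || (3 == 8)) then ((let x = 4 in 7) == ((\y.2) false)) else false)
step 1: [delta@0.1] (if (true || false) then ((let x = 4 in 7) == ((\y.2) false)) else false)
step 2: [delta@0] (if true then ((let x = 4 in 7) == ((\y.2) false)) else false)
step 3: [if@root] ((let x = 4 in 7) == ((\y.2) false))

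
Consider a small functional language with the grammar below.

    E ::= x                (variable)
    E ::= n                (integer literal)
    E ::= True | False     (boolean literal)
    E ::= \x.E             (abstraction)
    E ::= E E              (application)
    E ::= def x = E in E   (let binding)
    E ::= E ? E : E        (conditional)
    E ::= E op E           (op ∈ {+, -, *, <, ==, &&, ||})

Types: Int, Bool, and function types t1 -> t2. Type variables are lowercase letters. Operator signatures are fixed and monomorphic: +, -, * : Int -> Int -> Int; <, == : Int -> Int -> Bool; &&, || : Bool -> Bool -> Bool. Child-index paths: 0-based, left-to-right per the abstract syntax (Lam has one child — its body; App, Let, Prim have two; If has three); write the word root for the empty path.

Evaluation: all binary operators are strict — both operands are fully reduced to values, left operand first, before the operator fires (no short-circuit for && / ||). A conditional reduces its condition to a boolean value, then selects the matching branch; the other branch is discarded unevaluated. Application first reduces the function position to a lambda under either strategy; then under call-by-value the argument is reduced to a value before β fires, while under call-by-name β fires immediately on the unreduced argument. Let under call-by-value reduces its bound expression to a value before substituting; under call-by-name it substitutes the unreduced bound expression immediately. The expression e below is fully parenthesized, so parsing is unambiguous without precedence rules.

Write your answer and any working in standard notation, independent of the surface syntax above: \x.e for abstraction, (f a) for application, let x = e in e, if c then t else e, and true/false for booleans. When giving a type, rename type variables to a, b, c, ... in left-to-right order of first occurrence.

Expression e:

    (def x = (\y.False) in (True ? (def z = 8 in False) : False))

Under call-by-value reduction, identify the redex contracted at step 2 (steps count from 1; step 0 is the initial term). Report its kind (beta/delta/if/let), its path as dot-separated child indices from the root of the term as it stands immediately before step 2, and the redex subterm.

Working:
step 0: (let x = (\y.false) in (if true then (let z = 8 in false) else false))
step 1: [let@root] (if true then (let z = 8 in false) else false)
step 2: [if@root] (let z = 8 in false)

Answer: if at root : (if true then (let z = 8 in false) else false)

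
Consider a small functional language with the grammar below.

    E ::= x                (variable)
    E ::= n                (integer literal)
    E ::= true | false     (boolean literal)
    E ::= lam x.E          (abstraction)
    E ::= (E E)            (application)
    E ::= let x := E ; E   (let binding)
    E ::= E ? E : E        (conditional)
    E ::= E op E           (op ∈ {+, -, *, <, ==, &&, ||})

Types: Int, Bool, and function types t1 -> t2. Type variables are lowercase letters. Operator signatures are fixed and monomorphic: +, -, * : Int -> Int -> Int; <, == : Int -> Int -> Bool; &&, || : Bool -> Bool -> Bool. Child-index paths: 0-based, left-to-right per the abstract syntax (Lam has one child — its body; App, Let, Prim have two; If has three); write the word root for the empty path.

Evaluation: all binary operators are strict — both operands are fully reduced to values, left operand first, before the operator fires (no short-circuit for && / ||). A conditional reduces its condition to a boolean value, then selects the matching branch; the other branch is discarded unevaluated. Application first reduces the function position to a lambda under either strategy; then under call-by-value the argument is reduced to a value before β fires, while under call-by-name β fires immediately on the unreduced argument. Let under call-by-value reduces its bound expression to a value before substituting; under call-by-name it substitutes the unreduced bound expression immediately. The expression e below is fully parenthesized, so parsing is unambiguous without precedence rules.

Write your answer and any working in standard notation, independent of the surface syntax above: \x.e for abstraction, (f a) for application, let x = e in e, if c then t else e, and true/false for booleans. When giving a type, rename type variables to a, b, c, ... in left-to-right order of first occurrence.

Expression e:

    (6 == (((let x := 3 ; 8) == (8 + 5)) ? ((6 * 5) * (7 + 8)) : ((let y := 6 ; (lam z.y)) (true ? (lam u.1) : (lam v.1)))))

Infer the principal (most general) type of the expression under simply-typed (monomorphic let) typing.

Answer: Bool

Working:
  unify Int ~ Int
let x : Int
  unify Int ~ Int
  unify Int ~ Int
  unify Int ~ Int
  unify Int ~ Int
  unify Bool ~ Bool
  unify Int ~ Int
  unify Int ~ Int
  unify Int ~ Int
  unify Int ~ Int
  unify Int ~ Int
  unify Int ~ Int
let y : Int
y : Int
\z._ : a -> Int
  unify Bool ~ Bool
\u._ : b -> Int
\v._ : c -> Int
  unify b -> Int ~ c -> Int
  unify b ~ c
  unify Int ~ Int
  unify a -> Int ~ (c -> Int) -> d
  unify a ~ c -> Int
  unify Int ~ d
_ _ : Int
  unify Int ~ Int
  unify Int ~ Int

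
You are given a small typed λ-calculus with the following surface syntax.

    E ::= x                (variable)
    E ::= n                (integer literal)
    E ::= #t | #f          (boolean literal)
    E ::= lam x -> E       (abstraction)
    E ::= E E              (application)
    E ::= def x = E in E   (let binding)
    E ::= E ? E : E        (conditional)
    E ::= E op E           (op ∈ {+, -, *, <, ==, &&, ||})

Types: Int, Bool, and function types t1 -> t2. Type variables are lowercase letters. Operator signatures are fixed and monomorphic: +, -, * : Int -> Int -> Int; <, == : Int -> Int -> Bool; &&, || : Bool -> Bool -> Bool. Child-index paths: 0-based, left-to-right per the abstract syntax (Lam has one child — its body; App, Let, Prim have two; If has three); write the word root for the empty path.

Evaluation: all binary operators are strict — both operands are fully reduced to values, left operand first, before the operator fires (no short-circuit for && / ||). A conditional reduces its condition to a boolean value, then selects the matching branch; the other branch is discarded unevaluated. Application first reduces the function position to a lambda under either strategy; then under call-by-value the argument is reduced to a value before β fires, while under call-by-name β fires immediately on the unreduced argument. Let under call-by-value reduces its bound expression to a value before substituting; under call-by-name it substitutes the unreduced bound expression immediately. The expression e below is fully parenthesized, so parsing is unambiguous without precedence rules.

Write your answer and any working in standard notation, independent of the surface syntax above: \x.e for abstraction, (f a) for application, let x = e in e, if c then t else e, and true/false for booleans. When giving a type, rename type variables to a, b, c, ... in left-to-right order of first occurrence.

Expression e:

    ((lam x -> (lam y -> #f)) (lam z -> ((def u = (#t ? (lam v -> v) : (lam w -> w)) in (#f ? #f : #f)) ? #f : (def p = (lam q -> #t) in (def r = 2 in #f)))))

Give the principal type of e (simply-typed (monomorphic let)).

Answer: a -> Bool

Derivation:
\y._ : b -> Bool
\x._ : a -> b -> Bool
  unify Bool ~ Bool
v : d
\v._ : d -> d
w : e
\w._ : e -> e
  unify d -> d ~ e -> e
  unify d ~ e
  unify e ~ e
let u : e -> e
  unify Bool ~ Bool
  unify Bool ~ Bool
  unify Bool ~ Bool
\q._ : f -> Bool
let p : f -> Bool
let r : Int
  unify Bool ~ Bool
\z._ : c -> Bool
  unify a -> b -> Bool ~ (c -> Bool) -> g
  unify a ~ c -> Bool
  unify b -> Bool ~ g
_ _ : b -> Bool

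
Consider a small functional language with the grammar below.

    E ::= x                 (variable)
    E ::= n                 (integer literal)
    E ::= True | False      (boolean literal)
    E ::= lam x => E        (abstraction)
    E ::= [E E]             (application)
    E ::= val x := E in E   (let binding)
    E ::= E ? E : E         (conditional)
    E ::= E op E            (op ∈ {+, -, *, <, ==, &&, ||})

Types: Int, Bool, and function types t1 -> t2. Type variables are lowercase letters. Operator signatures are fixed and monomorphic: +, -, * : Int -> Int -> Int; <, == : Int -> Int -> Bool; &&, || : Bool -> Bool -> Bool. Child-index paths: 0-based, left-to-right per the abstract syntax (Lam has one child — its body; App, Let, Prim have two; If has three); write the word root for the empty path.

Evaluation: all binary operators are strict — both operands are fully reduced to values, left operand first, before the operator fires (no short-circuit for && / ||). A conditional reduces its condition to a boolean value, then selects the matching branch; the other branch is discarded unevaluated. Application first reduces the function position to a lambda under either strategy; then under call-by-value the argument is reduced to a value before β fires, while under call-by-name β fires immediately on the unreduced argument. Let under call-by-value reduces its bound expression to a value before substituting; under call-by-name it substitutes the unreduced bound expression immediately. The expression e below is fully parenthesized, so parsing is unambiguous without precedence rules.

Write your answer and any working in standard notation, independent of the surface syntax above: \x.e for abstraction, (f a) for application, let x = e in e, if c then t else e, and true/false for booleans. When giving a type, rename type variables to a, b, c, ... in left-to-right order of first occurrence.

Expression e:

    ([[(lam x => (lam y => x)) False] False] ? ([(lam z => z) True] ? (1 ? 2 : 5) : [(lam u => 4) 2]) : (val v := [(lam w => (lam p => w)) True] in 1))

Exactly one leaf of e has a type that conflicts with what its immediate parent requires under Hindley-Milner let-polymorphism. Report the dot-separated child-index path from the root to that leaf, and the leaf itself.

Working:
x : a
\y._ : b -> a
\x._ : a -> b -> a
  unify a -> b -> a ~ Bool -> c
  unify a ~ Bool
  unify b -> Bool ~ c
_ _ : b -> Bool
  unify b -> Bool ~ Bool -> d
  unify b ~ Bool
  unify Bool ~ d
_ _ : Bool
  unify Bool ~ Bool
z : e
\z._ : e -> e
  unify e -> e ~ Bool -> f
  unify e ~ Bool
  unify Bool ~ f
_ _ : Bool
  unify Bool ~ Bool
  unify Int ~ Bool
  FAIL: mismatch Int ~ Bool

Answer: 1.1.0 : 1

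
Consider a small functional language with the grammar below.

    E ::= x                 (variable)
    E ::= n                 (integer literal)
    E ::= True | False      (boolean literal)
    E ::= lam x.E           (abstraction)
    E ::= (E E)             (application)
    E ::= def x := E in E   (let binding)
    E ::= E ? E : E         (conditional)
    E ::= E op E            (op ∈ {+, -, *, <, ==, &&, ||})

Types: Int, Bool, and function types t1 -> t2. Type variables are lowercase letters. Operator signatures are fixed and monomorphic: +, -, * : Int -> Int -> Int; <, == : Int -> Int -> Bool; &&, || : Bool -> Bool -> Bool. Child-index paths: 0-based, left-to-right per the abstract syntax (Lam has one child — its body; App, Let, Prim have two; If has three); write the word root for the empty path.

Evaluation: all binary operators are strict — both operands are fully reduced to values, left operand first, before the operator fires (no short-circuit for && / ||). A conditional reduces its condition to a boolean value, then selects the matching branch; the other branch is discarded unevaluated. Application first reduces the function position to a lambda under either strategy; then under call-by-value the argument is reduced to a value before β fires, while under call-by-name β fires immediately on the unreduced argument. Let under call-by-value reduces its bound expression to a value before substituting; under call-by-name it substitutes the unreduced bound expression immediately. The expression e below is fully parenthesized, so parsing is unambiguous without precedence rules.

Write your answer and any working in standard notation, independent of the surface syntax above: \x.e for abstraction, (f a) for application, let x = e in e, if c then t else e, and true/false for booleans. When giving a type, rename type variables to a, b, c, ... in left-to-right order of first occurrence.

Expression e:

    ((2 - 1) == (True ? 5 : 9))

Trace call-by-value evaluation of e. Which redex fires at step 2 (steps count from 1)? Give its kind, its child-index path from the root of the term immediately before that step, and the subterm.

Derivation:
step 0: ((2 - 1) == (if true then 5 else 9))
step 1: [delta@0] (1 == (if true then 5 else 9))
step 2: [if@1] (1 == 5)

Answer: if at 1 : (if true then 5 else 9)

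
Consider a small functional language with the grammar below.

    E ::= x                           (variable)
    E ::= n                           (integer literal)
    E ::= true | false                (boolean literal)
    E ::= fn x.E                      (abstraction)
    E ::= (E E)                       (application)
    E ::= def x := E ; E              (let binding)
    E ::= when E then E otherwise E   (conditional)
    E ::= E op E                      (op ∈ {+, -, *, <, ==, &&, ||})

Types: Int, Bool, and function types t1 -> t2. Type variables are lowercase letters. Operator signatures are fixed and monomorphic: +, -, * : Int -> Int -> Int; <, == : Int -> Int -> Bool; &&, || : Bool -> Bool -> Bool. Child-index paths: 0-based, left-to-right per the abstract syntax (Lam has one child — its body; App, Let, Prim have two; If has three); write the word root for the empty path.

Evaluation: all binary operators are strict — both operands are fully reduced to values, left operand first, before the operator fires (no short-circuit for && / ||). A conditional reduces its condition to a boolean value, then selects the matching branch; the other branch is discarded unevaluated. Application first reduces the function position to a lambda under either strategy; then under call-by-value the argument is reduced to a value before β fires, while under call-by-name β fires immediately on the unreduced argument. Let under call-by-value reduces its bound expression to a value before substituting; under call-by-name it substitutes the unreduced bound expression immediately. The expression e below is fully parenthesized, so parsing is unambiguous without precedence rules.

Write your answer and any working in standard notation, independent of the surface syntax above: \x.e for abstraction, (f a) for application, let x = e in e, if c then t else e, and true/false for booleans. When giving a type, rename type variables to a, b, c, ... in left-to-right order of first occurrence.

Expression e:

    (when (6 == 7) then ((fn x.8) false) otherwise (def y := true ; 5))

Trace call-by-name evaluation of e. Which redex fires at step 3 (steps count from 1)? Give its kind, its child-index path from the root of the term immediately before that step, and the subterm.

Answer: let at root : (let y = true in 5)

Derivation:
step 0: (if (6 == 7) then ((\x.8) false) else (let y = true in 5))
step 1: [delta@0] (if false then ((\x.8) false) else (let y = true in 5))
step 2: [if@root] (let y = true in 5)
step 3: [let@root] 5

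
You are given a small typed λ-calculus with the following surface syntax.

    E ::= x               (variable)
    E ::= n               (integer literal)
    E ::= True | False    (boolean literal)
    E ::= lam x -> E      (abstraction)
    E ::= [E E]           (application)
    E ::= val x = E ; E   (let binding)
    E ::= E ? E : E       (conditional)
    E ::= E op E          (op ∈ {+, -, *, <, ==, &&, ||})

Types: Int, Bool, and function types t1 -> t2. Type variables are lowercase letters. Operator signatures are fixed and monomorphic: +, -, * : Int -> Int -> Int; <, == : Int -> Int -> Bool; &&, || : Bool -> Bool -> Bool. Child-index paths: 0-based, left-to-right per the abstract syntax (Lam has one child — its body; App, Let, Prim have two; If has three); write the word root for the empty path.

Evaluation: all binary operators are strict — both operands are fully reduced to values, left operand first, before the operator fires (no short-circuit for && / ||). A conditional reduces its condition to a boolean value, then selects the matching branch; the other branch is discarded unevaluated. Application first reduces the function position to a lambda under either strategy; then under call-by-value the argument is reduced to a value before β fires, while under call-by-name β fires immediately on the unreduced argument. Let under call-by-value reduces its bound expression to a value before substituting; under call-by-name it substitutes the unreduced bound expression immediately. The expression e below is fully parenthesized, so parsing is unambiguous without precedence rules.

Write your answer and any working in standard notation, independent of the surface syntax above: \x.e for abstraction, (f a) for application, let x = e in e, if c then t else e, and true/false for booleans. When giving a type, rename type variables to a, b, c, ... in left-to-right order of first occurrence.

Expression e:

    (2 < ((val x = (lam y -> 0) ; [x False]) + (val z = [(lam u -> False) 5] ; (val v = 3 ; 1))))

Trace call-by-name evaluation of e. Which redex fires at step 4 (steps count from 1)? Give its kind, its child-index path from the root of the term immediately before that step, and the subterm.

Answer: let at 1.1 : (let v = 3 in 1)

Derivation:
step 0: (2 < ((let x = (\y.0) in (x false)) + (let z = ((\u.false) 5) in (let v = 3 in 1))))
step 1: [let@1.0] (2 < (((\y.0) false) + (let z = ((\u.false) 5) in (let v = 3 in 1))))
step 2: [beta@1.0] (2 < (0 + (let z = ((\u.false) 5) in (let v = 3 in 1))))
step 3: [let@1.1] (2 < (0 + (let v = 3 in 1)))
step 4: [let@1.1] (2 < (0 + 1))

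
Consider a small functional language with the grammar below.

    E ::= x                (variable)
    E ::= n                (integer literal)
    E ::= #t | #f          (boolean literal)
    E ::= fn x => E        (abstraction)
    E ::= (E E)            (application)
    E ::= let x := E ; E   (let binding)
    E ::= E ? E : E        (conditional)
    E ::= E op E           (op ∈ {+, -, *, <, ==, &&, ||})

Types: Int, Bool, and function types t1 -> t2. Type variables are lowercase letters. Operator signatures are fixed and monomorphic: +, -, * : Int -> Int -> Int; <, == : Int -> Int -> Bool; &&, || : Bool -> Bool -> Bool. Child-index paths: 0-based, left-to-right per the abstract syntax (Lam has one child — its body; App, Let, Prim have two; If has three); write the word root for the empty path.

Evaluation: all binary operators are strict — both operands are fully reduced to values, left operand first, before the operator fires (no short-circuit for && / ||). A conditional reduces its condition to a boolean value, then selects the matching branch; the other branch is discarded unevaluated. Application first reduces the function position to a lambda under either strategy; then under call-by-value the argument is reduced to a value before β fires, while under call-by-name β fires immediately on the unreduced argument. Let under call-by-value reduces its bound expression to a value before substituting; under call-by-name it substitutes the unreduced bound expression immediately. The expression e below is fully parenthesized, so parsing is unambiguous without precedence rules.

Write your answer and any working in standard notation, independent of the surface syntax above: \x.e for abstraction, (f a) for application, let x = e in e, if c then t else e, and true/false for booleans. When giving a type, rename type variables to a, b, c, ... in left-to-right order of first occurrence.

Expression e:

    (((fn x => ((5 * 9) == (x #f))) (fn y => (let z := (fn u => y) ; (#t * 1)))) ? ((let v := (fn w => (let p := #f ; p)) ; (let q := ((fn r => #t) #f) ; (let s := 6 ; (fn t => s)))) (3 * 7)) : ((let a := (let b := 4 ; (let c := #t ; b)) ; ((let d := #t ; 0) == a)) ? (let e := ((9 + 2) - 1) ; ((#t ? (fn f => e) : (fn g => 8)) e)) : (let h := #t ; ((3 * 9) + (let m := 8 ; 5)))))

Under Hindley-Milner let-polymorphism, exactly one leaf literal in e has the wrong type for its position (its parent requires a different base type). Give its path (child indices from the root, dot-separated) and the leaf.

Working:
  unify Int ~ Int
  unify Int ~ Int
  unify Int ~ Int
x : a
  unify a ~ Bool -> b
_ _ : b
  unify b ~ Int
\x._ : (Bool -> Int) -> Bool
y : c
\u._ : d -> c
let z : forall. d -> c
  unify Bool ~ Int
  FAIL: mismatch Bool ~ Int

Answer: 0.1.0.1.0 : true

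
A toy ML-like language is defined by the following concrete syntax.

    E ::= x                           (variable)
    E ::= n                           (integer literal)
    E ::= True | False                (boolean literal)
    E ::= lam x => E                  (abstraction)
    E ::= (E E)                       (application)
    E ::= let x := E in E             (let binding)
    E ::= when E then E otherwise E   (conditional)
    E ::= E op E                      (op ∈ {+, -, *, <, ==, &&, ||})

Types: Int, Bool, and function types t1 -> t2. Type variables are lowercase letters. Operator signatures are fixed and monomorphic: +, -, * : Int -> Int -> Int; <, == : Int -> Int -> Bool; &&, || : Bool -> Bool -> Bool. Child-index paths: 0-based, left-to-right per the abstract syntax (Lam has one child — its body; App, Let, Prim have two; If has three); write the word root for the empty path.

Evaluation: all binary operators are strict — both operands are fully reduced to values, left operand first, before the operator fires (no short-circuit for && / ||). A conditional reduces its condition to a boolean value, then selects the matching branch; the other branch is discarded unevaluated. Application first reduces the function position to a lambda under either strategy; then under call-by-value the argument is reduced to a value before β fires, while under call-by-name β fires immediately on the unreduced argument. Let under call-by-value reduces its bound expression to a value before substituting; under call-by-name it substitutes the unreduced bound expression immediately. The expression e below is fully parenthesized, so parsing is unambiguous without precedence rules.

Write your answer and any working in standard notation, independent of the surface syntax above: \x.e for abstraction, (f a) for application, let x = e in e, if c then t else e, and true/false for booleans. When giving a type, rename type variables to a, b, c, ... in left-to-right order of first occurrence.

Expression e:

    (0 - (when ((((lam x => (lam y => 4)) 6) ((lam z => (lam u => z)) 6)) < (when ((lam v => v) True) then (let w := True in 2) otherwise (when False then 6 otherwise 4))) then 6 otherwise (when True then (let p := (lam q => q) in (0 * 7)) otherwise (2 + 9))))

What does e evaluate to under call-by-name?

Answer: 0

Derivation:
step 0: (0 - (if ((((\x.(\y.4)) 6) ((\z.(\u.z)) 6)) < (if ((\v.v) true) then (let w = true in 2) else (if false then 6 else 4))) then 6 else (if true then (let p = (\q.q) in (0 * 7)) else (2 + 9))))
step 1: [beta@1.0.0.0] (0 - (if (((\y.4) ((\z.(\u.z)) 6)) < (if ((\v.v) true) then (let w = true in 2) else (if false then 6 else 4))) then 6 else (if true then (let p = (\q.q) in (0 * 7)) else (2 + 9))))
step 2: [beta@1.0.0] (0 - (if (4 < (if ((\v.v) true) then (let w = true in 2) else (if false then 6 else 4))) then 6 else (if true then (let p = (\q.q) in (0 * 7)) else (2 + 9))))
step 3: [beta@1.0.1.0] (0 - (if (4 < (if true then (let w = true in 2) else (if false then 6 else 4))) then 6 else (if true then (let p = (\q.q) in (0 * 7)) else (2 + 9))))
step 4: [if@1.0.1] (0 - (if (4 < (let w = true in 2)) then 6 else (if true then (let p = (\q.q) in (0 * 7)) else (2 + 9))))
step 5: [let@1.0.1] (0 - (if (4 < 2) then 6 else (if true then (let p = (\q.q) in (0 * 7)) else (2 + 9))))
step 6: [delta@1.0] (0 - (if false then 6 else (if true then (let p = (\q.q) in (0 * 7)) else (2 + 9))))
step 7: [if@1] (0 - (if true then (let p = (\q.q) in (0 * 7)) else (2 + 9)))
step 8: [if@1] (0 - (let p = (\q.q) in (0 * 7)))
step 9: [let@1] (0 - (0 * 7))
step 10: [delta@1] (0 - 0)
step 11: [delta@root] 0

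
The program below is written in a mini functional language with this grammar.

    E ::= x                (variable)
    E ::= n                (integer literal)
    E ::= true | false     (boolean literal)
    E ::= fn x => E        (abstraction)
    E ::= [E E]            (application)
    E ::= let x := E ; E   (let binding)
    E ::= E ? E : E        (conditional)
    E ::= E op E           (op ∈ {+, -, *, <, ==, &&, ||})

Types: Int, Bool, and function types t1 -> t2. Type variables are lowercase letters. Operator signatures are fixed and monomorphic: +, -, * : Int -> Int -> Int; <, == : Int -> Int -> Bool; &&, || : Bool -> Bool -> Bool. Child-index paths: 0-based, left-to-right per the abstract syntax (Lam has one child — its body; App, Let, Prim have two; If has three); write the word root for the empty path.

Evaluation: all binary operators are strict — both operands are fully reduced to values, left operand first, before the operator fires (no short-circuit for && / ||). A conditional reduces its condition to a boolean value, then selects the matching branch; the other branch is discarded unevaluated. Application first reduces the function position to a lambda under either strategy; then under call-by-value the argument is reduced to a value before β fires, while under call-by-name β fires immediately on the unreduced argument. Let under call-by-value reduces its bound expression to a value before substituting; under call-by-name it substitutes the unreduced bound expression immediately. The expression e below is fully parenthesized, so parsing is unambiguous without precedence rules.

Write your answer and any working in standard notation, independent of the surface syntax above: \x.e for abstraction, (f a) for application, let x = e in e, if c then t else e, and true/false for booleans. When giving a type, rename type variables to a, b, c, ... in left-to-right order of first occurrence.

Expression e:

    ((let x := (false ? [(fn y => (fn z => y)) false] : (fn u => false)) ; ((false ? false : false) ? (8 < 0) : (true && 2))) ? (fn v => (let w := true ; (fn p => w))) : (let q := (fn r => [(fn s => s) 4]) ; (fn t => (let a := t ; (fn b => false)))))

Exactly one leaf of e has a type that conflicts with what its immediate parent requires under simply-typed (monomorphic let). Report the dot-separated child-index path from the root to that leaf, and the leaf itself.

Answer: 0.1.2.1 : 2

Trace:
  unify Bool ~ Bool
y : a
\z._ : b -> a
\y._ : a -> b -> a
  unify a -> b -> a ~ Bool -> c
  unify a ~ Bool
  unify b -> Bool ~ c
_ _ : b -> Bool
\u._ : d -> Bool
  unify b -> Bool ~ d -> Bool
  unify b ~ d
  unify Bool ~ Bool
let x : d -> Bool
  unify Bool ~ Bool
  unify Bool ~ Bool
  unify Bool ~ Bool
  unify Int ~ Int
  unify Int ~ Int
  unify Bool ~ Bool
  unify Int ~ Bool
  FAIL: mismatch Int ~ Bool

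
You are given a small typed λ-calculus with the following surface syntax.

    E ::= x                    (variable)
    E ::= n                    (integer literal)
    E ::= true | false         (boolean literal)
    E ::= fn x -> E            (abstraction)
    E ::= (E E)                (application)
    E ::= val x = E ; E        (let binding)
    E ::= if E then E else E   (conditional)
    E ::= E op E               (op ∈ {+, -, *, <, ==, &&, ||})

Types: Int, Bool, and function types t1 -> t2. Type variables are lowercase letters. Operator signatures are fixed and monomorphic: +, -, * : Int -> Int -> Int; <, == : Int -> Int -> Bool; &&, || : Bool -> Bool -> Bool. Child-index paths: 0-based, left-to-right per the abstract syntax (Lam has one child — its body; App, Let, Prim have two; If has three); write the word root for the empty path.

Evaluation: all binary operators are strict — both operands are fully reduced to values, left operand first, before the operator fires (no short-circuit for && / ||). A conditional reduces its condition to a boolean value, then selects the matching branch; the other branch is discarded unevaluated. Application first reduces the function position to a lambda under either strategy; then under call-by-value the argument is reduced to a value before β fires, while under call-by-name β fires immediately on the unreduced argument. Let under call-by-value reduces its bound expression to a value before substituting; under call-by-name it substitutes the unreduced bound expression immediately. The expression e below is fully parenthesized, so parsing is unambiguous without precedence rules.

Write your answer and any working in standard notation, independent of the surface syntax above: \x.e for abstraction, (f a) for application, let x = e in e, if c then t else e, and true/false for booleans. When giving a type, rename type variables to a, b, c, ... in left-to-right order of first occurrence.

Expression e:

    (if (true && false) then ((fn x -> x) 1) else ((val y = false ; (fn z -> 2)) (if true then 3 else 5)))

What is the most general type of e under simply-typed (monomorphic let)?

Derivation:
  unify Bool ~ Bool
  unify Bool ~ Bool
  unify Bool ~ Bool
x : a
\x._ : a -> a
  unify a -> a ~ Int -> b
  unify a ~ Int
  unify Int ~ b
_ _ : Int
let y : Bool
\z._ : c -> Int
  unify Bool ~ Bool
  unify Int ~ Int
  unify c -> Int ~ Int -> d
  unify c ~ Int
  unify Int ~ d
_ _ : Int
  unify Int ~ Int

Answer: Int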